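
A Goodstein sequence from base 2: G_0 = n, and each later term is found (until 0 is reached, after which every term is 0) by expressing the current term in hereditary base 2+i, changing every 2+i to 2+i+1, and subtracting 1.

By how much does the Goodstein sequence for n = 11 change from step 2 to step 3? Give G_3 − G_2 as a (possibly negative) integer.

14600

base 2: 11 = 2^(2 + 1) + 2 + 1; at 3: 3^(3 + 1) + 3 + 1 = 85; next = 84
base 3: 84 = 3^(3 + 1) + 3; at 4: 4^(4 + 1) + 4 = 1028; next = 1027
base 4: 1027 = 4^(4 + 1) + 3; at 5: 5^(5 + 1) + 3 = 15628; next = 15627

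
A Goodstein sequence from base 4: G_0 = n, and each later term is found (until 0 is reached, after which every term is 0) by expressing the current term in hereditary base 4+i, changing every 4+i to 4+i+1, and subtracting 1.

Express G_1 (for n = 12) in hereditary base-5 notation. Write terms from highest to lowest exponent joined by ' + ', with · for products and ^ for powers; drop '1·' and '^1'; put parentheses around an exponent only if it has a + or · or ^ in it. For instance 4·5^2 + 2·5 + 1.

2·5 + 4

G_0 = 12. HB_4(12) = 3·4. Bump = 15. G_1 = 14.
G_1 = 14. HB_5(14) = 2·5 + 4. Bump = 16. G_2 = 15.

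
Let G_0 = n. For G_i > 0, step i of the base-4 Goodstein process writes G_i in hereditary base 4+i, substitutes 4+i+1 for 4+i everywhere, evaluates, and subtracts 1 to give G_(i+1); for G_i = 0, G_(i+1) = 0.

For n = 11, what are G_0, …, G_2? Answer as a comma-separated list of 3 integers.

11, 12, 13

G_0=11  [base 4] 2·4 + 3  →[4↦5]→  2·5 + 3 = 13  −1 ⇒ G_1=12
G_1=12  [base 5] 2·5 + 2  →[5↦6]→  2·6 + 2 = 14  −1 ⇒ G_2=13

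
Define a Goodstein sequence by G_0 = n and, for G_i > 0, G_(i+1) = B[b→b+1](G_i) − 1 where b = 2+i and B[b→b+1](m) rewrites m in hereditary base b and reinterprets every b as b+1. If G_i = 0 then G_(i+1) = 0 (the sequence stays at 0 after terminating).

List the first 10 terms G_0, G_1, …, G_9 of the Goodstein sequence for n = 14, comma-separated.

i=0: 14 = 2^(2 + 1) + 2^2 + 2 (b=2); 2→3: 3^(3 + 1) + 3^3 + 3 = 111; 111−1 = 110
i=1: 110 = 3^(3 + 1) + 3^3 + 2 (b=3); 3→4: 4^(4 + 1) + 4^4 + 2 = 1282; 1282−1 = 1281
i=2: 1281 = 4^(4 + 1) + 4^4 + 1 (b=4); 4→5: 5^(5 + 1) + 5^5 + 1 = 18751; 18751−1 = 18750
i=3: 18750 = 5^(5 + 1) + 5^5 (b=5); 5→6: 6^(6 + 1) + 6^6 = 326592; 326592−1 = 326591
i=4: 326591 = 6^(6 + 1) + 5·6^5 + 5·6^4 + 5·6^3 + 5·6^2 + 5·6 + 5 (b=6); 6→7: 7^(7 + 1) + 5·7^5 + 5·7^4 + 5·7^3 + 5·7^2 + 5·7 + 5 = 5862841; 5862841−1 = 5862840
i=5: 5862840 = 7^(7 + 1) + 5·7^5 + 5·7^4 + 5·7^3 + 5·7^2 + 5·7 + 4 (b=7); 7→8: 8^(8 + 1) + 5·8^5 + 5·8^4 + 5·8^3 + 5·8^2 + 5·8 + 4 = 134404972; 134404972−1 = 134404971
i=6: 134404971 = 8^(8 + 1) + 5·8^5 + 5·8^4 + 5·8^3 + 5·8^2 + 5·8 + 3 (b=8); 8→9: 9^(9 + 1) + 5·9^5 + 5·9^4 + 5·9^3 + 5·9^2 + 5·9 + 3 = 3487116549; 3487116549−1 = 3487116548
i=7: 3487116548 = 9^(9 + 1) + 5·9^5 + 5·9^4 + 5·9^3 + 5·9^2 + 5·9 + 2 (b=9); 9→10: 10^(10 + 1) + 5·10^5 + 5·10^4 + 5·10^3 + 5·10^2 + 5·10 + 2 = 100000555552; 100000555552−1 = 100000555551
i=8: 100000555551 = 10^(10 + 1) + 5·10^5 + 5·10^4 + 5·10^3 + 5·10^2 + 5·10 + 1 (b=10); 10→11: 11^(11 + 1) + 5·11^5 + 5·11^4 + 5·11^3 + 5·11^2 + 5·11 + 1 = 3138429262497; 3138429262497−1 = 3138429262496

14, 110, 1281, 18750, 326591, 5862840, 134404971, 3487116548, 100000555551, 3138429262496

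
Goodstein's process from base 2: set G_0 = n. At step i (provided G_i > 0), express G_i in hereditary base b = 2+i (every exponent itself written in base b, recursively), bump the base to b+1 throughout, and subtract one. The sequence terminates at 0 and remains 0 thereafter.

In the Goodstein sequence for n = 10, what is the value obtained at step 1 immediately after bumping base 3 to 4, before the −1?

1026

[0] 10 ≡ 2^(2 + 1) + 2 (base 2). Lift 3: 84. −1: 83.
[1] 83 ≡ 3^(3 + 1) + 2 (base 3). Lift 4: 1026. −1: 1025.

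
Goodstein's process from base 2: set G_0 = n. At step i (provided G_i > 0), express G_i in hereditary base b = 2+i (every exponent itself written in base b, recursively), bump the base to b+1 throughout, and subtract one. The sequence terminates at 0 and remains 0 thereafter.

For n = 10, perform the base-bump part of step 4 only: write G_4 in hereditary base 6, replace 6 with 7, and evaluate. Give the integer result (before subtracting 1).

4215755

step 0: 10 = 2^(2 + 1) + 2; sub 3 for 2: 3^(3 + 1) + 3; = 84; G_1 = 84−1 = 83
step 1: 83 = 3^(3 + 1) + 2; sub 4 for 3: 4^(4 + 1) + 2; = 1026; G_2 = 1026−1 = 1025
step 2: 1025 = 4^(4 + 1) + 1; sub 5 for 4: 5^(5 + 1) + 1; = 15626; G_3 = 15626−1 = 15625
step 3: 15625 = 5^(5 + 1); sub 6 for 5: 6^(6 + 1); = 279936; G_4 = 279936−1 = 279935
step 4: 279935 = 5·6^6 + 5·6^5 + 5·6^4 + 5·6^3 + 5·6^2 + 5·6 + 5; sub 7 for 6: 5·7^7 + 5·7^5 + 5·7^4 + 5·7^3 + 5·7^2 + 5·7 + 5; = 4215755; G_5 = 4215755−1 = 4215754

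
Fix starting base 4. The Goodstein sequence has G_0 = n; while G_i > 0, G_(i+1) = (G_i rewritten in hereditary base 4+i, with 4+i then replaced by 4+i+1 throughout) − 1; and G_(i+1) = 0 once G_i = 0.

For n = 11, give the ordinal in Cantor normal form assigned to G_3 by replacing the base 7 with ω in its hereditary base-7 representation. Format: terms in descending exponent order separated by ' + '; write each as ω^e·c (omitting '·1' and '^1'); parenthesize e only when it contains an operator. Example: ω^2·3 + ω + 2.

G_0 = 11. HB_4(11) = 2·4 + 3. Bump = 13. G_1 = 12.
G_1 = 12. HB_5(12) = 2·5 + 2. Bump = 14. G_2 = 13.
G_2 = 13. HB_6(13) = 2·6 + 1. Bump = 15. G_3 = 14.
G_3 = 14. HB_7(14) = 2·7. Bump = 16. G_4 = 15.

ω·2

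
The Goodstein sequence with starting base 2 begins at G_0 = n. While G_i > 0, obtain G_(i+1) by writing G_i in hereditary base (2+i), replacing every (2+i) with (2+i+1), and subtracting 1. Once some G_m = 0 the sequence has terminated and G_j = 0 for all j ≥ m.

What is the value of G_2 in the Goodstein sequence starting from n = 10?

1025

base 2: 10 = 2^(2 + 1) + 2; at 3: 3^(3 + 1) + 3 = 84; next = 83
base 3: 83 = 3^(3 + 1) + 2; at 4: 4^(4 + 1) + 2 = 1026; next = 1025
base 4: 1025 = 4^(4 + 1) + 1; at 5: 5^(5 + 1) + 1 = 15626; next = 15625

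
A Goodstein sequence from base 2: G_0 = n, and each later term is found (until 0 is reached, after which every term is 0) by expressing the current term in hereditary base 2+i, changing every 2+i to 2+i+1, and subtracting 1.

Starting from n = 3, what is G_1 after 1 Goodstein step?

3

G_0=3  [base 2] 2 + 1  →[2↦3]→  3 + 1 = 4  −1 ⇒ G_1=3
G_1=3  [base 3] 3  →[3↦4]→  4 = 4  −1 ⇒ G_2=3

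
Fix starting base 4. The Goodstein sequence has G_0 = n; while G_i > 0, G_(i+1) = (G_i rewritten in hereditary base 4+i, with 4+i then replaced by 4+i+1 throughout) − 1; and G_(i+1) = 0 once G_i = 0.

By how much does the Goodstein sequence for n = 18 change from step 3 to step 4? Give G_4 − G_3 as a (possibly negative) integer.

5

step 0: 18 = 4^2 + 2; sub 5 for 4: 5^2 + 2; = 27; G_1 = 27−1 = 26
step 1: 26 = 5^2 + 1; sub 6 for 5: 6^2 + 1; = 37; G_2 = 37−1 = 36
step 2: 36 = 6^2; sub 7 for 6: 7^2; = 49; G_3 = 49−1 = 48
step 3: 48 = 6·7 + 6; sub 8 for 7: 6·8 + 6; = 54; G_4 = 54−1 = 53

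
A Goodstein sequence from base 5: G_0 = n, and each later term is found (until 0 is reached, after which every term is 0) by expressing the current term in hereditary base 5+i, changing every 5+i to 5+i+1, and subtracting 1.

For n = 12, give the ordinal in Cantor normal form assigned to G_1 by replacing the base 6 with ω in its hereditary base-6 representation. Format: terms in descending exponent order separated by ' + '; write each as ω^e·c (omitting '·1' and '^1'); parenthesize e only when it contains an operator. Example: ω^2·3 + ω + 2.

ω·2 + 1

[0] 12 ≡ 2·5 + 2 (base 5). Lift 6: 14. −1: 13.
[1] 13 ≡ 2·6 + 1 (base 6). Lift 7: 15. −1: 14.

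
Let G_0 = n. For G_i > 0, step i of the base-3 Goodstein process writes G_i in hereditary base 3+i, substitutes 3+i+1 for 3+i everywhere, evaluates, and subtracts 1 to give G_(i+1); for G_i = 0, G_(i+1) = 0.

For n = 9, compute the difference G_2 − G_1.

[0] 9 ≡ 3^2 (base 3). Lift 4: 16. −1: 15.
[1] 15 ≡ 3·4 + 3 (base 4). Lift 5: 18. −1: 17.

2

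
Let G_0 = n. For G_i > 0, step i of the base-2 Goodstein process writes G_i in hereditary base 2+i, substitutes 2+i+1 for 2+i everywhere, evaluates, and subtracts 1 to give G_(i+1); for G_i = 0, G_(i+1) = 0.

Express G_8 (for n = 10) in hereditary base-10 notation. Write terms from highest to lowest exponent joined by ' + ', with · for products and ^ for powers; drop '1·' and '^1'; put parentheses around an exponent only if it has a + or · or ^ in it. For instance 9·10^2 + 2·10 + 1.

[0] 10 ≡ 2^(2 + 1) + 2 (base 2). Lift 3: 84. −1: 83.
[1] 83 ≡ 3^(3 + 1) + 2 (base 3). Lift 4: 1026. −1: 1025.
[2] 1025 ≡ 4^(4 + 1) + 1 (base 4). Lift 5: 15626. −1: 15625.
[3] 15625 ≡ 5^(5 + 1) (base 5). Lift 6: 279936. −1: 279935.
[4] 279935 ≡ 5·6^6 + 5·6^5 + 5·6^4 + 5·6^3 + 5·6^2 + 5·6 + 5 (base 6). Lift 7: 4215755. −1: 4215754.
[5] 4215754 ≡ 5·7^7 + 5·7^5 + 5·7^4 + 5·7^3 + 5·7^2 + 5·7 + 4 (base 7). Lift 8: 84073324. −1: 84073323.
[6] 84073323 ≡ 5·8^8 + 5·8^5 + 5·8^4 + 5·8^3 + 5·8^2 + 5·8 + 3 (base 8). Lift 9: 1937434593. −1: 1937434592.
[7] 1937434592 ≡ 5·9^9 + 5·9^5 + 5·9^4 + 5·9^3 + 5·9^2 + 5·9 + 2 (base 9). Lift 10: 50000555552. −1: 50000555551.
[8] 50000555551 ≡ 5·10^10 + 5·10^5 + 5·10^4 + 5·10^3 + 5·10^2 + 5·10 + 1 (base 10). Lift 11: 1426559238831. −1: 1426559238830.

5·10^10 + 5·10^5 + 5·10^4 + 5·10^3 + 5·10^2 + 5·10 + 1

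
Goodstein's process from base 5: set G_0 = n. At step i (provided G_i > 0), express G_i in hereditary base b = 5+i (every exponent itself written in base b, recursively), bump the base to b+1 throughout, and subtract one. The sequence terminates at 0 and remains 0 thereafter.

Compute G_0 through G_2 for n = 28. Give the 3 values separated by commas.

base 5: 28 = 5^2 + 3; at 6: 6^2 + 3 = 39; next = 38
base 6: 38 = 6^2 + 2; at 7: 7^2 + 2 = 51; next = 50

28, 38, 50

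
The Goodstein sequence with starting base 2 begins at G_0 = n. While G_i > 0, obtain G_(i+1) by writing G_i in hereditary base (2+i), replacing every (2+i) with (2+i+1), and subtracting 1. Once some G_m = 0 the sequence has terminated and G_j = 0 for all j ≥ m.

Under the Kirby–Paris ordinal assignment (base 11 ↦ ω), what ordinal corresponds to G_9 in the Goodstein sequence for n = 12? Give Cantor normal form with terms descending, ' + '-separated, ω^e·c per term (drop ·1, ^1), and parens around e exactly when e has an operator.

ω^(ω + 1) + ω^2·2 + ω

base 2: 12 = 2^(2 + 1) + 2^2; at 3: 3^(3 + 1) + 3^3 = 108; next = 107
base 3: 107 = 3^(3 + 1) + 2·3^2 + 2·3 + 2; at 4: 4^(4 + 1) + 2·4^2 + 2·4 + 2 = 1066; next = 1065
base 4: 1065 = 4^(4 + 1) + 2·4^2 + 2·4 + 1; at 5: 5^(5 + 1) + 2·5^2 + 2·5 + 1 = 15686; next = 15685
base 5: 15685 = 5^(5 + 1) + 2·5^2 + 2·5; at 6: 6^(6 + 1) + 2·6^2 + 2·6 = 280020; next = 280019
base 6: 280019 = 6^(6 + 1) + 2·6^2 + 6 + 5; at 7: 7^(7 + 1) + 2·7^2 + 7 + 5 = 5764911; next = 5764910
base 7: 5764910 = 7^(7 + 1) + 2·7^2 + 7 + 4; at 8: 8^(8 + 1) + 2·8^2 + 8 + 4 = 134217868; next = 134217867
base 8: 134217867 = 8^(8 + 1) + 2·8^2 + 8 + 3; at 9: 9^(9 + 1) + 2·9^2 + 9 + 3 = 3486784575; next = 3486784574
base 9: 3486784574 = 9^(9 + 1) + 2·9^2 + 9 + 2; at 10: 10^(10 + 1) + 2·10^2 + 10 + 2 = 100000000212; next = 100000000211
base 10: 100000000211 = 10^(10 + 1) + 2·10^2 + 10 + 1; at 11: 11^(11 + 1) + 2·11^2 + 11 + 1 = 3138428376975; next = 3138428376974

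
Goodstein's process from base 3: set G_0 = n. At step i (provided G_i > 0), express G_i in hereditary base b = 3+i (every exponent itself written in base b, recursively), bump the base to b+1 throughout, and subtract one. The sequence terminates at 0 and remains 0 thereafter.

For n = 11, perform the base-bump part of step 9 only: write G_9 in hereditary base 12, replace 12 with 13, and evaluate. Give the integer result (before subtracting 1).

63

i=0: 11 = 3^2 + 2 (b=3); 3→4: 4^2 + 2 = 18; 18−1 = 17
i=1: 17 = 4^2 + 1 (b=4); 4→5: 5^2 + 1 = 26; 26−1 = 25
i=2: 25 = 5^2 (b=5); 5→6: 6^2 = 36; 36−1 = 35
i=3: 35 = 5·6 + 5 (b=6); 6→7: 5·7 + 5 = 40; 40−1 = 39
i=4: 39 = 5·7 + 4 (b=7); 7→8: 5·8 + 4 = 44; 44−1 = 43
i=5: 43 = 5·8 + 3 (b=8); 8→9: 5·9 + 3 = 48; 48−1 = 47
i=6: 47 = 5·9 + 2 (b=9); 9→10: 5·10 + 2 = 52; 52−1 = 51
i=7: 51 = 5·10 + 1 (b=10); 10→11: 5·11 + 1 = 56; 56−1 = 55
i=8: 55 = 5·11 (b=11); 11→12: 5·12 = 60; 60−1 = 59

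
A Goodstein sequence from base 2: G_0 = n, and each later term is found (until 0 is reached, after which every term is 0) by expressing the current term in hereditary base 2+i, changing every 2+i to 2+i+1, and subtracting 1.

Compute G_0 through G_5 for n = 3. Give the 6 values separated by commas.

i=0: 3 = 2 + 1 (b=2); 2→3: 3 + 1 = 4; 4−1 = 3
i=1: 3 = 3 (b=3); 3→4: 4 = 4; 4−1 = 3
i=2: 3 = 3 (b=4); 4→5: 3 = 3; 3−1 = 2
i=3: 2 = 2 (b=5); 5→6: 2 = 2; 2−1 = 1
i=4: 1 = 1 (b=6); 6→7: 1 = 1; 1−1 = 0

3, 3, 3, 2, 1, 0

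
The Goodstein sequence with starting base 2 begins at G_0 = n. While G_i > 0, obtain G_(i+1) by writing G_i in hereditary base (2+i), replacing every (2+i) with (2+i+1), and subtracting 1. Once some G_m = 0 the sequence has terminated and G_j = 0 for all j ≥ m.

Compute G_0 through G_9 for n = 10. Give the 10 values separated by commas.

(0) 10|_2 = 2^(2 + 1) + 2 ↦ 3^(3 + 1) + 3|_3 = 84 ⇒ 83
(1) 83|_3 = 3^(3 + 1) + 2 ↦ 4^(4 + 1) + 2|_4 = 1026 ⇒ 1025
(2) 1025|_4 = 4^(4 + 1) + 1 ↦ 5^(5 + 1) + 1|_5 = 15626 ⇒ 15625
(3) 15625|_5 = 5^(5 + 1) ↦ 6^(6 + 1)|_6 = 279936 ⇒ 279935
(4) 279935|_6 = 5·6^6 + 5·6^5 + 5·6^4 + 5·6^3 + 5·6^2 + 5·6 + 5 ↦ 5·7^7 + 5·7^5 + 5·7^4 + 5·7^3 + 5·7^2 + 5·7 + 5|_7 = 4215755 ⇒ 4215754
(5) 4215754|_7 = 5·7^7 + 5·7^5 + 5·7^4 + 5·7^3 + 5·7^2 + 5·7 + 4 ↦ 5·8^8 + 5·8^5 + 5·8^4 + 5·8^3 + 5·8^2 + 5·8 + 4|_8 = 84073324 ⇒ 84073323
(6) 84073323|_8 = 5·8^8 + 5·8^5 + 5·8^4 + 5·8^3 + 5·8^2 + 5·8 + 3 ↦ 5·9^9 + 5·9^5 + 5·9^4 + 5·9^3 + 5·9^2 + 5·9 + 3|_9 = 1937434593 ⇒ 1937434592
(7) 1937434592|_9 = 5·9^9 + 5·9^5 + 5·9^4 + 5·9^3 + 5·9^2 + 5·9 + 2 ↦ 5·10^10 + 5·10^5 + 5·10^4 + 5·10^3 + 5·10^2 + 5·10 + 2|_10 = 50000555552 ⇒ 50000555551
(8) 50000555551|_10 = 5·10^10 + 5·10^5 + 5·10^4 + 5·10^3 + 5·10^2 + 5·10 + 1 ↦ 5·11^11 + 5·11^5 + 5·11^4 + 5·11^3 + 5·11^2 + 5·11 + 1|_11 = 1426559238831 ⇒ 1426559238830

10, 83, 1025, 15625, 279935, 4215754, 84073323, 1937434592, 50000555551, 1426559238830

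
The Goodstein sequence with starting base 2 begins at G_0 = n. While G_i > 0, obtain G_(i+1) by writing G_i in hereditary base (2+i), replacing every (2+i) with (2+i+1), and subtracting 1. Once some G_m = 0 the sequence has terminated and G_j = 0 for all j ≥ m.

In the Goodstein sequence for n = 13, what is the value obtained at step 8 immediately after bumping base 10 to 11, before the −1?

[0] 13 ≡ 2^(2 + 1) + 2^2 + 1 (base 2). Lift 3: 109. −1: 108.
[1] 108 ≡ 3^(3 + 1) + 3^3 (base 3). Lift 4: 1280. −1: 1279.
[2] 1279 ≡ 4^(4 + 1) + 3·4^3 + 3·4^2 + 3·4 + 3 (base 4). Lift 5: 16093. −1: 16092.
[3] 16092 ≡ 5^(5 + 1) + 3·5^3 + 3·5^2 + 3·5 + 2 (base 5). Lift 6: 280712. −1: 280711.
[4] 280711 ≡ 6^(6 + 1) + 3·6^3 + 3·6^2 + 3·6 + 1 (base 6). Lift 7: 5765999. −1: 5765998.
[5] 5765998 ≡ 7^(7 + 1) + 3·7^3 + 3·7^2 + 3·7 (base 7). Lift 8: 134219480. −1: 134219479.
[6] 134219479 ≡ 8^(8 + 1) + 3·8^3 + 3·8^2 + 2·8 + 7 (base 8). Lift 9: 3486786856. −1: 3486786855.
[7] 3486786855 ≡ 9^(9 + 1) + 3·9^3 + 3·9^2 + 2·9 + 6 (base 9). Lift 10: 100000003326. −1: 100000003325.

3138428381104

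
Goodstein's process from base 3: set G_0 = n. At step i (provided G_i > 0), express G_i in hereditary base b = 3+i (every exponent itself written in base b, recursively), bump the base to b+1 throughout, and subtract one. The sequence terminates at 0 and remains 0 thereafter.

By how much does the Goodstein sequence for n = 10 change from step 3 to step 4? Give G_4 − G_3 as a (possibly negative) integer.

3

G_0 = 10. HB_3(10) = 3^2 + 1. Bump = 17. G_1 = 16.
G_1 = 16. HB_4(16) = 4^2. Bump = 25. G_2 = 24.
G_2 = 24. HB_5(24) = 4·5 + 4. Bump = 28. G_3 = 27.
G_3 = 27. HB_6(27) = 4·6 + 3. Bump = 31. G_4 = 30.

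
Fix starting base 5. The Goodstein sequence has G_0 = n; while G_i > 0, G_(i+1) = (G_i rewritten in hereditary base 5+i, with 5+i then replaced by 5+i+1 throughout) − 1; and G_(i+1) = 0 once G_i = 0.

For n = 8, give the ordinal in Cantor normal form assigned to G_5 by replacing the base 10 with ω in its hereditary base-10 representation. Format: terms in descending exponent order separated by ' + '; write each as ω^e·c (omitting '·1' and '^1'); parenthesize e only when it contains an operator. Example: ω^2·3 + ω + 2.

7

step 0: 8 = 5 + 3; sub 6 for 5: 6 + 3; = 9; G_1 = 9−1 = 8
step 1: 8 = 6 + 2; sub 7 for 6: 7 + 2; = 9; G_2 = 9−1 = 8
step 2: 8 = 7 + 1; sub 8 for 7: 8 + 1; = 9; G_3 = 9−1 = 8
step 3: 8 = 8; sub 9 for 8: 9; = 9; G_4 = 9−1 = 8
step 4: 8 = 8; sub 10 for 9: 8; = 8; G_5 = 8−1 = 7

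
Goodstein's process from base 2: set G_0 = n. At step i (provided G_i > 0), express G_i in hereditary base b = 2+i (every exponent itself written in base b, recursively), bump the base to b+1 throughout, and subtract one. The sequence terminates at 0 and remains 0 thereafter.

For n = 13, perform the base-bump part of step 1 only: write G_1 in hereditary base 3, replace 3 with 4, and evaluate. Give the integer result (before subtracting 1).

G_0 = 13. HB_2(13) = 2^(2 + 1) + 2^2 + 1. Bump = 109. G_1 = 108.
G_1 = 108. HB_3(108) = 3^(3 + 1) + 3^3. Bump = 1280. G_2 = 1279.

1280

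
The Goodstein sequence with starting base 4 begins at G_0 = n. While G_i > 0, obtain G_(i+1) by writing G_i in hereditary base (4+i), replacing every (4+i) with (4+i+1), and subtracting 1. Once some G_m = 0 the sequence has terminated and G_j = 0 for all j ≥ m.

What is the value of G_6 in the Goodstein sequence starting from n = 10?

i=0: 10 = 2·4 + 2 (b=4); 4→5: 2·5 + 2 = 12; 12−1 = 11
i=1: 11 = 2·5 + 1 (b=5); 5→6: 2·6 + 1 = 13; 13−1 = 12
i=2: 12 = 2·6 (b=6); 6→7: 2·7 = 14; 14−1 = 13
i=3: 13 = 7 + 6 (b=7); 7→8: 8 + 6 = 14; 14−1 = 13
i=4: 13 = 8 + 5 (b=8); 8→9: 9 + 5 = 14; 14−1 = 13
i=5: 13 = 9 + 4 (b=9); 9→10: 10 + 4 = 14; 14−1 = 13
i=6: 13 = 10 + 3 (b=10); 10→11: 11 + 3 = 14; 14−1 = 13

13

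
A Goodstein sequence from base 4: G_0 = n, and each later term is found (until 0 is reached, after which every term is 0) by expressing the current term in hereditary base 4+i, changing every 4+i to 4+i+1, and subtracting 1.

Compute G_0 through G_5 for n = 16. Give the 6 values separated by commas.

16, 24, 27, 30, 33, 36

G_0 = 16. HB_4(16) = 4^2. Bump = 25. G_1 = 24.
G_1 = 24. HB_5(24) = 4·5 + 4. Bump = 28. G_2 = 27.
G_2 = 27. HB_6(27) = 4·6 + 3. Bump = 31. G_3 = 30.
G_3 = 30. HB_7(30) = 4·7 + 2. Bump = 34. G_4 = 33.
G_4 = 33. HB_8(33) = 4·8 + 1. Bump = 37. G_5 = 36.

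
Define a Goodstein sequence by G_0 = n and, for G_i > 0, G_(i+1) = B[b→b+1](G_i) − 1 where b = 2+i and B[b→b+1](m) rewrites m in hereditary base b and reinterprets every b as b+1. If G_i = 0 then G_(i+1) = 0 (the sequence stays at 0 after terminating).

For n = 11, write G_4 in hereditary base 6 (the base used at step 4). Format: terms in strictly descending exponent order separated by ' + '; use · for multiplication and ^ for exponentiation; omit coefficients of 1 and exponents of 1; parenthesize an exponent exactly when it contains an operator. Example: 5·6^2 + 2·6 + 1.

11 —HB2→ 2^(2 + 1) + 2 + 1 —bump→ 3^(3 + 1) + 3 + 1 = 85 —(−1)→ 84
84 —HB3→ 3^(3 + 1) + 3 —bump→ 4^(4 + 1) + 4 = 1028 —(−1)→ 1027
1027 —HB4→ 4^(4 + 1) + 3 —bump→ 5^(5 + 1) + 3 = 15628 —(−1)→ 15627
15627 —HB5→ 5^(5 + 1) + 2 —bump→ 6^(6 + 1) + 2 = 279938 —(−1)→ 279937
279937 —HB6→ 6^(6 + 1) + 1 —bump→ 7^(7 + 1) + 1 = 5764802 —(−1)→ 5764801

6^(6 + 1) + 1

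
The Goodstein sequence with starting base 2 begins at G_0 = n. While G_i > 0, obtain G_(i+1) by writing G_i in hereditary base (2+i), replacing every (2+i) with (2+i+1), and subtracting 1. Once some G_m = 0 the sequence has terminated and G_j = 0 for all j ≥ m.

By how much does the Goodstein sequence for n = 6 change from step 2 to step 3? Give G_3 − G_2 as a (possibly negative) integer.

base 2: 6 = 2^2 + 2; at 3: 3^3 + 3 = 30; next = 29
base 3: 29 = 3^3 + 2; at 4: 4^4 + 2 = 258; next = 257
base 4: 257 = 4^4 + 1; at 5: 5^5 + 1 = 3126; next = 3125

2868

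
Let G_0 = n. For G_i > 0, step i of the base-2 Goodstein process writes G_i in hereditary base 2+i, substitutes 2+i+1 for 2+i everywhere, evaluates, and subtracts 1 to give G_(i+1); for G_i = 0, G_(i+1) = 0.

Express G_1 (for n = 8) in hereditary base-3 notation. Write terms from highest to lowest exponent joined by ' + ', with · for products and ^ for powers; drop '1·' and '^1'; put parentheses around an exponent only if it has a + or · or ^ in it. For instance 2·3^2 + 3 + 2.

2·3^3 + 2·3^2 + 2·3 + 2

base 2: 8 = 2^(2 + 1); at 3: 3^(3 + 1) = 81; next = 80
base 3: 80 = 2·3^3 + 2·3^2 + 2·3 + 2; at 4: 2·4^4 + 2·4^2 + 2·4 + 2 = 554; next = 553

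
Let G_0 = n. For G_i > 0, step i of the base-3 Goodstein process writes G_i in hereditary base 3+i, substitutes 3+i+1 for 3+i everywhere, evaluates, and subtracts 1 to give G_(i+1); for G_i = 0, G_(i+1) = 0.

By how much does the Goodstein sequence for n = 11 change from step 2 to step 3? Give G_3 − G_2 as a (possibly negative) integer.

[0] 11 ≡ 3^2 + 2 (base 3). Lift 4: 18. −1: 17.
[1] 17 ≡ 4^2 + 1 (base 4). Lift 5: 26. −1: 25.
[2] 25 ≡ 5^2 (base 5). Lift 6: 36. −1: 35.

10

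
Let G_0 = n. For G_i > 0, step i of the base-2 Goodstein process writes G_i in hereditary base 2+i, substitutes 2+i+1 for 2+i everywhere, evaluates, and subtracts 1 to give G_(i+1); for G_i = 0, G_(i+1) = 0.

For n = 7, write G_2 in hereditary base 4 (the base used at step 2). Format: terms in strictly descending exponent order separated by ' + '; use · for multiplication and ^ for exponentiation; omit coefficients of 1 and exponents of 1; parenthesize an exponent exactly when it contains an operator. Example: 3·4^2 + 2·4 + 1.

4^4 + 3

step 0: 7 = 2^2 + 2 + 1; sub 3 for 2: 3^3 + 3 + 1; = 31; G_1 = 31−1 = 30
step 1: 30 = 3^3 + 3; sub 4 for 3: 4^4 + 4; = 260; G_2 = 260−1 = 259
step 2: 259 = 4^4 + 3; sub 5 for 4: 5^5 + 3; = 3128; G_3 = 3128−1 = 3127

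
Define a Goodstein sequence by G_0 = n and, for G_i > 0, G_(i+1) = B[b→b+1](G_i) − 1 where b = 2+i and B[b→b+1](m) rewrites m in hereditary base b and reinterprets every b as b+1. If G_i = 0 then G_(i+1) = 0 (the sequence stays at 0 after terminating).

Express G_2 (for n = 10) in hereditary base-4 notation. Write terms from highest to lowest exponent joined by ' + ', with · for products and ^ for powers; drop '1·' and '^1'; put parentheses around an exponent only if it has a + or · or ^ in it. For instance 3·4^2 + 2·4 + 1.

i=0: 10 = 2^(2 + 1) + 2 (b=2); 2→3: 3^(3 + 1) + 3 = 84; 84−1 = 83
i=1: 83 = 3^(3 + 1) + 2 (b=3); 3→4: 4^(4 + 1) + 2 = 1026; 1026−1 = 1025
i=2: 1025 = 4^(4 + 1) + 1 (b=4); 4→5: 5^(5 + 1) + 1 = 15626; 15626−1 = 15625

4^(4 + 1) + 1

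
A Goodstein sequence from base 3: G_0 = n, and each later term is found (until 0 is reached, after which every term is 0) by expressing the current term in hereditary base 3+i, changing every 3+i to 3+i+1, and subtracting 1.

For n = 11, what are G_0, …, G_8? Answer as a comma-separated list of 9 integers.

base 3: 11 = 3^2 + 2; at 4: 4^2 + 2 = 18; next = 17
base 4: 17 = 4^2 + 1; at 5: 5^2 + 1 = 26; next = 25
base 5: 25 = 5^2; at 6: 6^2 = 36; next = 35
base 6: 35 = 5·6 + 5; at 7: 5·7 + 5 = 40; next = 39
base 7: 39 = 5·7 + 4; at 8: 5·8 + 4 = 44; next = 43
base 8: 43 = 5·8 + 3; at 9: 5·9 + 3 = 48; next = 47
base 9: 47 = 5·9 + 2; at 10: 5·10 + 2 = 52; next = 51
base 10: 51 = 5·10 + 1; at 11: 5·11 + 1 = 56; next = 55

11, 17, 25, 35, 39, 43, 47, 51, 55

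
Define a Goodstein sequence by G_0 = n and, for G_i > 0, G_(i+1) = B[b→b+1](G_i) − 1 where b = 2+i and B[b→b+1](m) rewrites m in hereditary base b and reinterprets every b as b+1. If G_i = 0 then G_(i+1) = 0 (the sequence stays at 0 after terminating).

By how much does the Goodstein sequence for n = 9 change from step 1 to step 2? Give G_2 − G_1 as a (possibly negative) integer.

942

(0) 9|_2 = 2^(2 + 1) + 1 ↦ 3^(3 + 1) + 1|_3 = 82 ⇒ 81
(1) 81|_3 = 3^(3 + 1) ↦ 4^(4 + 1)|_4 = 1024 ⇒ 1023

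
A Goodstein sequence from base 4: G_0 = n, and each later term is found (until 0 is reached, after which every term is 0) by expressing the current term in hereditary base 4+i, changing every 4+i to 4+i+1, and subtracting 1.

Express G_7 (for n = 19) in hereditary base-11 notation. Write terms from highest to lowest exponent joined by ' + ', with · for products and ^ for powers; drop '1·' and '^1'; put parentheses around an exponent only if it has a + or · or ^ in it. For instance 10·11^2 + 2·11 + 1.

19 —HB4→ 4^2 + 3 —bump→ 5^2 + 3 = 28 —(−1)→ 27
27 —HB5→ 5^2 + 2 —bump→ 6^2 + 2 = 38 —(−1)→ 37
37 —HB6→ 6^2 + 1 —bump→ 7^2 + 1 = 50 —(−1)→ 49
49 —HB7→ 7^2 —bump→ 8^2 = 64 —(−1)→ 63
63 —HB8→ 7·8 + 7 —bump→ 7·9 + 7 = 70 —(−1)→ 69
69 —HB9→ 7·9 + 6 —bump→ 7·10 + 6 = 76 —(−1)→ 75
75 —HB10→ 7·10 + 5 —bump→ 7·11 + 5 = 82 —(−1)→ 81
81 —HB11→ 7·11 + 4 —bump→ 7·12 + 4 = 88 —(−1)→ 87

7·11 + 4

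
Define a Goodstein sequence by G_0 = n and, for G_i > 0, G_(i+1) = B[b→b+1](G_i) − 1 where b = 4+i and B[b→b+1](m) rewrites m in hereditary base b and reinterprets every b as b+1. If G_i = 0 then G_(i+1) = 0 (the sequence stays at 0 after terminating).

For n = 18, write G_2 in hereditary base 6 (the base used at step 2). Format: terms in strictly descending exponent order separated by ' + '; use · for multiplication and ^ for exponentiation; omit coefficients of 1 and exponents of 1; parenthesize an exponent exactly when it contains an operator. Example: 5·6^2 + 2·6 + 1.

6^2

base 4: 18 = 4^2 + 2; at 5: 5^2 + 2 = 27; next = 26
base 5: 26 = 5^2 + 1; at 6: 6^2 + 1 = 37; next = 36
base 6: 36 = 6^2; at 7: 7^2 = 49; next = 48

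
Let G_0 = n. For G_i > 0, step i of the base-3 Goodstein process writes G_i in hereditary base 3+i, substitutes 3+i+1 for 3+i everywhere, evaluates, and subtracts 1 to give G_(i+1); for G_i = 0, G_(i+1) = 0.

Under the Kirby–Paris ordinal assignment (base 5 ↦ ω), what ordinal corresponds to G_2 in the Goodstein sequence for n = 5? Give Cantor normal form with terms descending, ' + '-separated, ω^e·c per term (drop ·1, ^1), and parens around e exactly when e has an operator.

i=0: 5 = 3 + 2 (b=3); 3→4: 4 + 2 = 6; 6−1 = 5
i=1: 5 = 4 + 1 (b=4); 4→5: 5 + 1 = 6; 6−1 = 5

ω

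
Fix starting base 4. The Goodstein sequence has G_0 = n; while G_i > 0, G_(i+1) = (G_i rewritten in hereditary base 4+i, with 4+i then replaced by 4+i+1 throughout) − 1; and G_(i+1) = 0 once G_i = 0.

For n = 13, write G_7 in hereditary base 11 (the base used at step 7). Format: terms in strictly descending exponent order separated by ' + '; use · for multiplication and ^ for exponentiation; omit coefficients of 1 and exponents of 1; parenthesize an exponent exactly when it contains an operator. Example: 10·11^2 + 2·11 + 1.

2·11

step 0: 13 = 3·4 + 1; sub 5 for 4: 3·5 + 1; = 16; G_1 = 16−1 = 15
step 1: 15 = 3·5; sub 6 for 5: 3·6; = 18; G_2 = 18−1 = 17
step 2: 17 = 2·6 + 5; sub 7 for 6: 2·7 + 5; = 19; G_3 = 19−1 = 18
step 3: 18 = 2·7 + 4; sub 8 for 7: 2·8 + 4; = 20; G_4 = 20−1 = 19
step 4: 19 = 2·8 + 3; sub 9 for 8: 2·9 + 3; = 21; G_5 = 21−1 = 20
step 5: 20 = 2·9 + 2; sub 10 for 9: 2·10 + 2; = 22; G_6 = 22−1 = 21
step 6: 21 = 2·10 + 1; sub 11 for 10: 2·11 + 1; = 23; G_7 = 23−1 = 22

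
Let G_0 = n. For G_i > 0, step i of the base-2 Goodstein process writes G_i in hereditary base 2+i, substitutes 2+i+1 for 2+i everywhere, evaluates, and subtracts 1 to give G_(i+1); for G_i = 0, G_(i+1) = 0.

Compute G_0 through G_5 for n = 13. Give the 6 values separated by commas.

[0] 13 ≡ 2^(2 + 1) + 2^2 + 1 (base 2). Lift 3: 109. −1: 108.
[1] 108 ≡ 3^(3 + 1) + 3^3 (base 3). Lift 4: 1280. −1: 1279.
[2] 1279 ≡ 4^(4 + 1) + 3·4^3 + 3·4^2 + 3·4 + 3 (base 4). Lift 5: 16093. −1: 16092.
[3] 16092 ≡ 5^(5 + 1) + 3·5^3 + 3·5^2 + 3·5 + 2 (base 5). Lift 6: 280712. −1: 280711.
[4] 280711 ≡ 6^(6 + 1) + 3·6^3 + 3·6^2 + 3·6 + 1 (base 6). Lift 7: 5765999. −1: 5765998.

13, 108, 1279, 16092, 280711, 5765998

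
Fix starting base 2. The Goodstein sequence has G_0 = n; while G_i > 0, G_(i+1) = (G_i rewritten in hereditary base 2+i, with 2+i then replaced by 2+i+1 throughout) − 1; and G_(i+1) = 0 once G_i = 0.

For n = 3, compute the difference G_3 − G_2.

(0) 3|_2 = 2 + 1 ↦ 3 + 1|_3 = 4 ⇒ 3
(1) 3|_3 = 3 ↦ 4|_4 = 4 ⇒ 3
(2) 3|_4 = 3 ↦ 3|_5 = 3 ⇒ 2

-1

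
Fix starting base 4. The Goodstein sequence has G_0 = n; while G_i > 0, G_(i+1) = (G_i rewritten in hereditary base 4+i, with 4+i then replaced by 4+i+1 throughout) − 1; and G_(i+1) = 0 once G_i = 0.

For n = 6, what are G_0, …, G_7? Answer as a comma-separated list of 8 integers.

6, 6, 6, 6, 5, 4, 3, 2

step 0: 6 = 4 + 2; sub 5 for 4: 5 + 2; = 7; G_1 = 7−1 = 6
step 1: 6 = 5 + 1; sub 6 for 5: 6 + 1; = 7; G_2 = 7−1 = 6
step 2: 6 = 6; sub 7 for 6: 7; = 7; G_3 = 7−1 = 6
step 3: 6 = 6; sub 8 for 7: 6; = 6; G_4 = 6−1 = 5
step 4: 5 = 5; sub 9 for 8: 5; = 5; G_5 = 5−1 = 4
step 5: 4 = 4; sub 10 for 9: 4; = 4; G_6 = 4−1 = 3
step 6: 3 = 3; sub 11 for 10: 3; = 3; G_7 = 3−1 = 2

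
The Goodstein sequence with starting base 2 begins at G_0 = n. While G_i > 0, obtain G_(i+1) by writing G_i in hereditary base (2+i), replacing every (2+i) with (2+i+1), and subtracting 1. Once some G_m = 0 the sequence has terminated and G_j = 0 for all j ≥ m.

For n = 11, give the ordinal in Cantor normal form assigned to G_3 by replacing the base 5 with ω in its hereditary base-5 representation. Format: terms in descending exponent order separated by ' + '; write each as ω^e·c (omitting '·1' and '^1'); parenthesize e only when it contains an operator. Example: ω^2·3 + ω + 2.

ω^(ω + 1) + 2

i=0: 11 = 2^(2 + 1) + 2 + 1 (b=2); 2→3: 3^(3 + 1) + 3 + 1 = 85; 85−1 = 84
i=1: 84 = 3^(3 + 1) + 3 (b=3); 3→4: 4^(4 + 1) + 4 = 1028; 1028−1 = 1027
i=2: 1027 = 4^(4 + 1) + 3 (b=4); 4→5: 5^(5 + 1) + 3 = 15628; 15628−1 = 15627
i=3: 15627 = 5^(5 + 1) + 2 (b=5); 5→6: 6^(6 + 1) + 2 = 279938; 279938−1 = 279937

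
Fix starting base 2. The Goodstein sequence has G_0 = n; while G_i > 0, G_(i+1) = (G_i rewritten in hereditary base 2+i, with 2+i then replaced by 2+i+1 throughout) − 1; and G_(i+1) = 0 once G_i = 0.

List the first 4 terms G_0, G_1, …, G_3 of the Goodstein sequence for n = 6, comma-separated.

G_0 = 6. HB_2(6) = 2^2 + 2. Bump = 30. G_1 = 29.
G_1 = 29. HB_3(29) = 3^3 + 2. Bump = 258. G_2 = 257.
G_2 = 257. HB_4(257) = 4^4 + 1. Bump = 3126. G_3 = 3125.

6, 29, 257, 3125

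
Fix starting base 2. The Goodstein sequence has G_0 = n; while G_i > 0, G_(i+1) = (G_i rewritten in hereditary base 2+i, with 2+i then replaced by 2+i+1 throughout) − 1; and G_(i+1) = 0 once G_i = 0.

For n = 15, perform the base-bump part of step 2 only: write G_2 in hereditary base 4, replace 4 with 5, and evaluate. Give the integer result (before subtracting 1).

18753

base 2: 15 = 2^(2 + 1) + 2^2 + 2 + 1; at 3: 3^(3 + 1) + 3^3 + 3 + 1 = 112; next = 111
base 3: 111 = 3^(3 + 1) + 3^3 + 3; at 4: 4^(4 + 1) + 4^4 + 4 = 1284; next = 1283
base 4: 1283 = 4^(4 + 1) + 4^4 + 3; at 5: 5^(5 + 1) + 5^5 + 3 = 18753; next = 18752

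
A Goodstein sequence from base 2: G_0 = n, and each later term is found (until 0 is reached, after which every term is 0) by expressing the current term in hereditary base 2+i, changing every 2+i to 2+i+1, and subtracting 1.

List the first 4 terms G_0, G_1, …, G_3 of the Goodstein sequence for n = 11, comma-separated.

base 2: 11 = 2^(2 + 1) + 2 + 1; at 3: 3^(3 + 1) + 3 + 1 = 85; next = 84
base 3: 84 = 3^(3 + 1) + 3; at 4: 4^(4 + 1) + 4 = 1028; next = 1027
base 4: 1027 = 4^(4 + 1) + 3; at 5: 5^(5 + 1) + 3 = 15628; next = 15627

11, 84, 1027, 15627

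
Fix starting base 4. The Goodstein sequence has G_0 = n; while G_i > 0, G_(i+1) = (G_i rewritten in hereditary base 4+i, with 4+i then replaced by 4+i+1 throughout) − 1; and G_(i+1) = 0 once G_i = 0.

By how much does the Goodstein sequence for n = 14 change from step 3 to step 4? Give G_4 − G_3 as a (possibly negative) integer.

1

G_0=14  [base 4] 3·4 + 2  →[4↦5]→  3·5 + 2 = 17  −1 ⇒ G_1=16
G_1=16  [base 5] 3·5 + 1  →[5↦6]→  3·6 + 1 = 19  −1 ⇒ G_2=18
G_2=18  [base 6] 3·6  →[6↦7]→  3·7 = 21  −1 ⇒ G_3=20
G_3=20  [base 7] 2·7 + 6  →[7↦8]→  2·8 + 6 = 22  −1 ⇒ G_4=21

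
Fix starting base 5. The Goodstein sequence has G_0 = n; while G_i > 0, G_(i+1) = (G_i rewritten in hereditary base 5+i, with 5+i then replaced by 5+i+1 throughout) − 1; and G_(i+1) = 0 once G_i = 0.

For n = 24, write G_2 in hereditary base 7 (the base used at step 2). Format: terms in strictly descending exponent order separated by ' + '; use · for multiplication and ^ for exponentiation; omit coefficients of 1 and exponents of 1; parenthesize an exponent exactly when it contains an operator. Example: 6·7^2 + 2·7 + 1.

(0) 24|_5 = 4·5 + 4 ↦ 4·6 + 4|_6 = 28 ⇒ 27
(1) 27|_6 = 4·6 + 3 ↦ 4·7 + 3|_7 = 31 ⇒ 30
(2) 30|_7 = 4·7 + 2 ↦ 4·8 + 2|_8 = 34 ⇒ 33

4·7 + 2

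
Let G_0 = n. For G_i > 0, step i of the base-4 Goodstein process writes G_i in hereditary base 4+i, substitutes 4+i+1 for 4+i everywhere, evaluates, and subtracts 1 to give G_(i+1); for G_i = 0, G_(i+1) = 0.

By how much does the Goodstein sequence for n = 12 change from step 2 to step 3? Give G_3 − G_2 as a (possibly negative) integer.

1

i=0: 12 = 3·4 (b=4); 4→5: 3·5 = 15; 15−1 = 14
i=1: 14 = 2·5 + 4 (b=5); 5→6: 2·6 + 4 = 16; 16−1 = 15
i=2: 15 = 2·6 + 3 (b=6); 6→7: 2·7 + 3 = 17; 17−1 = 16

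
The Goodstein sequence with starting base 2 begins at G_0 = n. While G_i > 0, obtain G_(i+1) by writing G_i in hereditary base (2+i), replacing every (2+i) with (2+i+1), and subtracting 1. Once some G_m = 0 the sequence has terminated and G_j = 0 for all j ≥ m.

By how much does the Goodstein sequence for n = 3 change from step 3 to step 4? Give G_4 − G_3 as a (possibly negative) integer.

step 0: 3 = 2 + 1; sub 3 for 2: 3 + 1; = 4; G_1 = 4−1 = 3
step 1: 3 = 3; sub 4 for 3: 4; = 4; G_2 = 4−1 = 3
step 2: 3 = 3; sub 5 for 4: 3; = 3; G_3 = 3−1 = 2
step 3: 2 = 2; sub 6 for 5: 2; = 2; G_4 = 2−1 = 1

-1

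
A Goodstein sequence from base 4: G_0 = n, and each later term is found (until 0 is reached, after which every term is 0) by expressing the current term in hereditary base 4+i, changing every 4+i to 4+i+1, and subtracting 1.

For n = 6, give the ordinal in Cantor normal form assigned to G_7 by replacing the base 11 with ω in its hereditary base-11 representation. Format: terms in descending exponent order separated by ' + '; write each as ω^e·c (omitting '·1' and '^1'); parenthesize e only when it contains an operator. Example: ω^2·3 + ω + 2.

6 —HB4→ 4 + 2 —bump→ 5 + 2 = 7 —(−1)→ 6
6 —HB5→ 5 + 1 —bump→ 6 + 1 = 7 —(−1)→ 6
6 —HB6→ 6 —bump→ 7 = 7 —(−1)→ 6
6 —HB7→ 6 —bump→ 6 = 6 —(−1)→ 5
5 —HB8→ 5 —bump→ 5 = 5 —(−1)→ 4
4 —HB9→ 4 —bump→ 4 = 4 —(−1)→ 3
3 —HB10→ 3 —bump→ 3 = 3 —(−1)→ 2
2 —HB11→ 2 —bump→ 2 = 2 —(−1)→ 1

2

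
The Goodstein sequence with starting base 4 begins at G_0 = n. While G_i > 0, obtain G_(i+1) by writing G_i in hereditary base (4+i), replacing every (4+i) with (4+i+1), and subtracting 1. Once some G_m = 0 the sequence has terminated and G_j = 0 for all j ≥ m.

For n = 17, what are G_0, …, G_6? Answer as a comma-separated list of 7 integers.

step 0: 17 = 4^2 + 1; sub 5 for 4: 5^2 + 1; = 26; G_1 = 26−1 = 25
step 1: 25 = 5^2; sub 6 for 5: 6^2; = 36; G_2 = 36−1 = 35
step 2: 35 = 5·6 + 5; sub 7 for 6: 5·7 + 5; = 40; G_3 = 40−1 = 39
step 3: 39 = 5·7 + 4; sub 8 for 7: 5·8 + 4; = 44; G_4 = 44−1 = 43
step 4: 43 = 5·8 + 3; sub 9 for 8: 5·9 + 3; = 48; G_5 = 48−1 = 47
step 5: 47 = 5·9 + 2; sub 10 for 9: 5·10 + 2; = 52; G_6 = 52−1 = 51

17, 25, 35, 39, 43, 47, 51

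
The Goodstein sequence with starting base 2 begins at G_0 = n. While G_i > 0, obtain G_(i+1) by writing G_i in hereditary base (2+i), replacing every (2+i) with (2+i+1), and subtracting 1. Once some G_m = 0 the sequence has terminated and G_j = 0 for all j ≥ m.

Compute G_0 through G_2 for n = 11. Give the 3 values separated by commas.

11, 84, 1027

base 2: 11 = 2^(2 + 1) + 2 + 1; at 3: 3^(3 + 1) + 3 + 1 = 85; next = 84
base 3: 84 = 3^(3 + 1) + 3; at 4: 4^(4 + 1) + 4 = 1028; next = 1027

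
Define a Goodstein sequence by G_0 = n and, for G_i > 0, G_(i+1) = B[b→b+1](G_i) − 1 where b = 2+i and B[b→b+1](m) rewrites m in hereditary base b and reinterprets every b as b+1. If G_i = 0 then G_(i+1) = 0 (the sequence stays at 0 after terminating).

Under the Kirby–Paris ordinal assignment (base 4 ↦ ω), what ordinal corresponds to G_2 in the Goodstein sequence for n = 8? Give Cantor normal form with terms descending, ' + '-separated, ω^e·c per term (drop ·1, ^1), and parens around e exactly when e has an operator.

ω^ω·2 + ω^2·2 + ω·2 + 1

(0) 8|_2 = 2^(2 + 1) ↦ 3^(3 + 1)|_3 = 81 ⇒ 80
(1) 80|_3 = 2·3^3 + 2·3^2 + 2·3 + 2 ↦ 2·4^4 + 2·4^2 + 2·4 + 2|_4 = 554 ⇒ 553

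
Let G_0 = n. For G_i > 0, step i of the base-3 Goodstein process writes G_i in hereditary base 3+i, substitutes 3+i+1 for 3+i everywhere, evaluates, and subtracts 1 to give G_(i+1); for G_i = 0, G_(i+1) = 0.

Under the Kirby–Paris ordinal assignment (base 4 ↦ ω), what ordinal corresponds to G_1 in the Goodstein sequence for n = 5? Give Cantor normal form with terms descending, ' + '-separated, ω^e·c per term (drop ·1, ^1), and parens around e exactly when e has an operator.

(0) 5|_3 = 3 + 2 ↦ 4 + 2|_4 = 6 ⇒ 5
(1) 5|_4 = 4 + 1 ↦ 5 + 1|_5 = 6 ⇒ 5

ω + 1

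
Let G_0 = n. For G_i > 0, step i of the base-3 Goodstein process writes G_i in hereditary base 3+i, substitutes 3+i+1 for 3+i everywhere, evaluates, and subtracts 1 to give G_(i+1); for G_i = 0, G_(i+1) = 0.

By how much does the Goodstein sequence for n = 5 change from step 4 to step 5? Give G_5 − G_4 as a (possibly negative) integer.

-1

step 0: 5 = 3 + 2; sub 4 for 3: 4 + 2; = 6; G_1 = 6−1 = 5
step 1: 5 = 4 + 1; sub 5 for 4: 5 + 1; = 6; G_2 = 6−1 = 5
step 2: 5 = 5; sub 6 for 5: 6; = 6; G_3 = 6−1 = 5
step 3: 5 = 5; sub 7 for 6: 5; = 5; G_4 = 5−1 = 4
step 4: 4 = 4; sub 8 for 7: 4; = 4; G_5 = 4−1 = 3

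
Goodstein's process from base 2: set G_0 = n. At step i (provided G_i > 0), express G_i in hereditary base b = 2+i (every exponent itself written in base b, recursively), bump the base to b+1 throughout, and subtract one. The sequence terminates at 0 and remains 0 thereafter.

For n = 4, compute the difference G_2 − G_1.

4 —HB2→ 2^2 —bump→ 3^3 = 27 —(−1)→ 26
26 —HB3→ 2·3^2 + 2·3 + 2 —bump→ 2·4^2 + 2·4 + 2 = 42 —(−1)→ 41

15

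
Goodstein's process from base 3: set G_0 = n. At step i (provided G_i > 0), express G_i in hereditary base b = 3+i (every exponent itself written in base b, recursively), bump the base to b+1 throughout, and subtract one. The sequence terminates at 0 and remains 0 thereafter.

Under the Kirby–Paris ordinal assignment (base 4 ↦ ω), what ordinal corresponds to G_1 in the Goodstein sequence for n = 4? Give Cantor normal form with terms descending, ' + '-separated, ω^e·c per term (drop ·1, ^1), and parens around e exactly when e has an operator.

ω

G_0 = 4. HB_3(4) = 3 + 1. Bump = 5. G_1 = 4.
G_1 = 4. HB_4(4) = 4. Bump = 5. G_2 = 4.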